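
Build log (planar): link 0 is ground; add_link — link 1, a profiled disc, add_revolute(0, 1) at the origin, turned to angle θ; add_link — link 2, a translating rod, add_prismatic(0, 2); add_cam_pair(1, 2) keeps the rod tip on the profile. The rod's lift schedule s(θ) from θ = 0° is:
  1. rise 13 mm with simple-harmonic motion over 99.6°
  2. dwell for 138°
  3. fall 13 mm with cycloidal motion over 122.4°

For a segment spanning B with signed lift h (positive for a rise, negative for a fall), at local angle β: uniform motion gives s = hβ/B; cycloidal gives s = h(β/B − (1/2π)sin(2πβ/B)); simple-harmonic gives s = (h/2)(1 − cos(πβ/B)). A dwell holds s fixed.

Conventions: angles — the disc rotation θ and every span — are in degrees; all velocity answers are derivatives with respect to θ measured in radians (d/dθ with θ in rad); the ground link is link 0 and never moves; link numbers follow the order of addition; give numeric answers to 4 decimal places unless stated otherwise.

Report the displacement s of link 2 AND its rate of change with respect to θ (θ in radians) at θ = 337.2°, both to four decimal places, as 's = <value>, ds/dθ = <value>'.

seg 1 [0°–99.6°] simple-harmonic, h=13: full span → s += 13 → s = 13.0000
seg 2 [99.6°–237.6°] dwell: s stays 13.0000
seg 3 [237.6°–360°] cycloidal, h=-13: θ=337.2° here. β=99.6, B=122.4. -13·(0.8137 − sin(2π·0.8137)/(2π)) = -12.4838 → s = 0.5162
velocity in seg [237.6°–360°] (cycloidal), θ in radians: β = 99.6° = 1.7383 rad, B = 122.4° = 2.1363 rad; ds/dθ = (h/B)(1 − cos(2πβ/B)) = ((-13)/2.1363)(1 − cos(2π·0.8137)) = -3.713358 mm/rad

s = 0.5162, ds/dθ = -3.7134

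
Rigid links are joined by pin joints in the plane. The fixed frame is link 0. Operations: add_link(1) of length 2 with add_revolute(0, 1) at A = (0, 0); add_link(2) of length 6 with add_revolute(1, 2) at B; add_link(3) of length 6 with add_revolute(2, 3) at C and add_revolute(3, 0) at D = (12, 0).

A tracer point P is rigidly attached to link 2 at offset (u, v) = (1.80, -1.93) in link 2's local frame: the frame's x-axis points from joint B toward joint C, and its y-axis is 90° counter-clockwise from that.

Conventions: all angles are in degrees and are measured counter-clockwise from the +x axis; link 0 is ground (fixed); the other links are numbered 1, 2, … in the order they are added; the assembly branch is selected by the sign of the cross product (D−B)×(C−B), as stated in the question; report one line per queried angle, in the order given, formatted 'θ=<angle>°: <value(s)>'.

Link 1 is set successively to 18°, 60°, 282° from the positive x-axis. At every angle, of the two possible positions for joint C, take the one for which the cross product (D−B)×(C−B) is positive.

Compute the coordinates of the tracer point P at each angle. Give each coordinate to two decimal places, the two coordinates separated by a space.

A=(0,0), D=(12.00,0)
θ=18°: B = A + 2.00·(cos18°, sin18°) = (1.9021, 0.6180)
θ=18°: |BD| = 10.1168
θ=18°: circle(B,6.00) ∩ circle(D,6.00): a=5.0584, h=3.2269
θ=18°:   candidates: C₊=(7.1482,3.5299) cross=32.646; C₋=(6.7539,-2.9118) cross=-32.646
θ=18°:   branch + wants cross > 0 → take C=(7.1482,3.5299) (cross=32.646)
θ=18°: ex = (C−B)/|BC| = (0.8743,0.4853); ey = (-0.4853,0.8743)
θ=18°: P = B + 1.80·ex + -1.93·ey = (4.4126,-0.1959)
θ=60°: B = A + 2.00·(cos60°, sin60°) = (1.0000, 1.7321)
θ=60°: |BD| = 11.1355
θ=60°: circle(B,6.00) ∩ circle(D,6.00): a=5.5678, h=2.2361
θ=60°:   candidates: C₊=(6.8478,3.0749) cross=24.900; C₋=(6.1522,-1.3428) cross=-24.900
θ=60°:   branch + wants cross > 0 → take C=(6.8478,3.0749) (cross=24.900)
θ=60°: ex = (C−B)/|BC| = (0.9746,0.2238); ey = (-0.2238,0.9746)
θ=60°: P = B + 1.80·ex + -1.93·ey = (3.1863,0.2539)
θ=282°: B = A + 2.00·(cos282°, sin282°) = (0.4158, -1.9563)
θ=282°: |BD| = 11.7482
θ=282°: circle(B,6.00) ∩ circle(D,6.00): a=5.8741, h=1.2227
θ=282°:   candidates: C₊=(6.0043,0.2275) cross=14.364; C₋=(6.4115,-2.1838) cross=-14.364
θ=282°:   branch + wants cross > 0 → take C=(6.0043,0.2275) (cross=14.364)
θ=282°: ex = (C−B)/|BC| = (0.9314,0.3640); ey = (-0.3640,0.9314)
θ=282°: P = B + 1.80·ex + -1.93·ey = (2.7948,-3.0988)

θ=18°: 4.41 -0.20
θ=60°: 3.19 0.25
θ=282°: 2.79 -3.10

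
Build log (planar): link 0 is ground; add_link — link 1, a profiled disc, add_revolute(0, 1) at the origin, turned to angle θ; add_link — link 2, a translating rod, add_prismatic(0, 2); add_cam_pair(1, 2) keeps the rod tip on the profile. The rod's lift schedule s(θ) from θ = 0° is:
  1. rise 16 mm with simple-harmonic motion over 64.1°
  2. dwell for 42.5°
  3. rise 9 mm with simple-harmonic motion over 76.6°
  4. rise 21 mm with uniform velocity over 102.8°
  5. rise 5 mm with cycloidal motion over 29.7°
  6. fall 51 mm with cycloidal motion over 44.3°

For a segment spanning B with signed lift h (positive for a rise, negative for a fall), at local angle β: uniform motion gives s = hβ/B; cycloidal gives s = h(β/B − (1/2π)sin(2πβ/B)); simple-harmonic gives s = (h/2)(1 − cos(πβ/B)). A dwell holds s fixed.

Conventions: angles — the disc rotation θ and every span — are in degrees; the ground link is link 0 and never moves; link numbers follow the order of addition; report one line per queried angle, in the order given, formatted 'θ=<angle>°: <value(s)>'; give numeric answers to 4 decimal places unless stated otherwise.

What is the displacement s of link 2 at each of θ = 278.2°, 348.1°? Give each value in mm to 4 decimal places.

seg 1 [0°–64.1°] simple-harmonic, h=16: full span → s += 16 → s = 16.0000
seg 2 [64.1°–106.6°] dwell: s stays 16.0000
seg 3 [106.6°–183.2°] simple-harmonic, h=9: full span → s += 9 → s = 25.0000
seg 4 [183.2°–286°] uniform, h=21: θ=278.2° here. β=95, B=102.8. 21·95/102.8 = 19.4066 → s = 44.4066
seg 4 [183.2°–286°] uniform, h=21: full span → s += 21 → s = 46.0000
seg 5 [286°–315.7°] cycloidal, h=5: full span → s += 5 → s = 51.0000
seg 6 [315.7°–360°] cycloidal, h=-51: θ=348.1° here. β=32.4, B=44.3. -51·(0.7314 − sin(2π·0.7314)/(2π)) = -45.3616 → s = 5.6384

θ=278.2°: 44.4066
θ=348.1°: 5.6384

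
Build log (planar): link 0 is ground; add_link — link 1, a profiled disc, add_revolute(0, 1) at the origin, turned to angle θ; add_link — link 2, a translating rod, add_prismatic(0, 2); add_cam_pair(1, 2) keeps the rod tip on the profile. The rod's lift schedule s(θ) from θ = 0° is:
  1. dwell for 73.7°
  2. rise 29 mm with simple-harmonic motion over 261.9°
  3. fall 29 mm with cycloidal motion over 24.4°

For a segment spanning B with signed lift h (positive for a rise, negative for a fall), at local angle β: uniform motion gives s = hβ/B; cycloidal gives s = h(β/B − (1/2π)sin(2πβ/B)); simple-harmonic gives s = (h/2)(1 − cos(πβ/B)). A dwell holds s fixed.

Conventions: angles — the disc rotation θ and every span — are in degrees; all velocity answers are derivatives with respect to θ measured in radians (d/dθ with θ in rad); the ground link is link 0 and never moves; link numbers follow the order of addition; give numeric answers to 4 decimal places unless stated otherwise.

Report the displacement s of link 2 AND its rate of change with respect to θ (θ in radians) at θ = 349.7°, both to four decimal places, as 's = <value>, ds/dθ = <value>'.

seg 1 [0°–73.7°] dwell: s stays 0.0000
seg 2 [73.7°–335.6°] simple-harmonic, h=29: full span → s += 29 → s = 29.0000
seg 3 [335.6°–360°] cycloidal, h=-29: θ=349.7° here. β=14.1, B=24.4. -29·(0.5779 − sin(2π·0.5779)/(2π)) = -18.9274 → s = 10.0726
velocity in seg [335.6°–360°] (cycloidal), θ in radians: β = 14.1° = 0.2461 rad, B = 24.4° = 0.4259 rad; ds/dθ = (h/B)(1 − cos(2πβ/B)) = ((-29)/0.4259)(1 − cos(2π·0.5779)) = -128.205612 mm/rad

s = 10.0726, ds/dθ = -128.2056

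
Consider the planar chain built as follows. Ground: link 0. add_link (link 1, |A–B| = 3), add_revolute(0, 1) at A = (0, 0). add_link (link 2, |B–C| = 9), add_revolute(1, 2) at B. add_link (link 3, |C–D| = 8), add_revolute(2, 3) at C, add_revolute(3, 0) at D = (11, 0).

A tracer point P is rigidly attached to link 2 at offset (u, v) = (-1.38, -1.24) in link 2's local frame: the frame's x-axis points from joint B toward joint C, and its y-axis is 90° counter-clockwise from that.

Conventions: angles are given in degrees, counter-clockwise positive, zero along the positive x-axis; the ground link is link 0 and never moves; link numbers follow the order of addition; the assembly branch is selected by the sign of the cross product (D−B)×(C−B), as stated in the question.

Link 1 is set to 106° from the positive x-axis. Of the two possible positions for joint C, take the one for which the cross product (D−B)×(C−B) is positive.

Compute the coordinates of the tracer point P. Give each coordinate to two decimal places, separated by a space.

A=(0,0), D=(11.00,0)
B = A + 3.00·(cos106°, sin106°) = (-0.8269, 2.8838)
|BD| = 12.1734
circle(B,9.00) ∩ circle(D,8.00): a=6.7850, h=5.9131
  candidates: C₊=(7.1657,7.0212) cross=71.982; C₋=(4.3642,-4.4683) cross=-71.982
  branch + wants cross > 0 → take C=(7.1657,7.0212) (cross=71.982)
ex = (C−B)/|BC| = (0.8881,0.4597); ey = (-0.4597,0.8881)
P = B + -1.38·ex + -1.24·ey = (-1.4824,1.1482)

-1.48 1.15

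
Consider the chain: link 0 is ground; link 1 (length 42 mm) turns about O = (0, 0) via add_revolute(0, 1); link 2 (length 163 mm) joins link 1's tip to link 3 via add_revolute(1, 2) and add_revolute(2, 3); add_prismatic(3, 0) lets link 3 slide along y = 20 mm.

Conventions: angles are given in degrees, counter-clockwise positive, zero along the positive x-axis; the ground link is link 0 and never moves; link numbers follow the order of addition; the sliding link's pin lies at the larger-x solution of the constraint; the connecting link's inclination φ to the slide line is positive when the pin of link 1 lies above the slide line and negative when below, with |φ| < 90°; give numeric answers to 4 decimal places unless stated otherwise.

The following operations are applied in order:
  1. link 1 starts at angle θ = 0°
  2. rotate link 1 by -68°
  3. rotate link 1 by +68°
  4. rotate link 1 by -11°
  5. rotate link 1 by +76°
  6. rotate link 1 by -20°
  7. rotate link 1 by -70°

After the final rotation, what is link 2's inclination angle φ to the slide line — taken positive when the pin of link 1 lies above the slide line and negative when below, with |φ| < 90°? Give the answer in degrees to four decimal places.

geometry: r = 42 mm, L = 163 mm, e = 20 mm; θ starts at 0°
rotate link 1 by -68°: θ ← 0° -68° = -68°
rotate link 1 by +68°: θ ← -68° +68° = 0°
rotate link 1 by -11°: θ ← 0° -11° = -11°
rotate link 1 by +76°: θ ← -11° +76° = 65°
rotate link 1 by -20°: θ ← 65° -20° = 45°
rotate link 1 by -70°: θ ← 45° -70° = -25°
h = r sin θ − e = -17.749967 − 20 = -37.749967
sin φ = h / L = -37.749967 / 163 = -0.23159489
φ = arcsin(-0.23159489) = -13.390988°

-13.3910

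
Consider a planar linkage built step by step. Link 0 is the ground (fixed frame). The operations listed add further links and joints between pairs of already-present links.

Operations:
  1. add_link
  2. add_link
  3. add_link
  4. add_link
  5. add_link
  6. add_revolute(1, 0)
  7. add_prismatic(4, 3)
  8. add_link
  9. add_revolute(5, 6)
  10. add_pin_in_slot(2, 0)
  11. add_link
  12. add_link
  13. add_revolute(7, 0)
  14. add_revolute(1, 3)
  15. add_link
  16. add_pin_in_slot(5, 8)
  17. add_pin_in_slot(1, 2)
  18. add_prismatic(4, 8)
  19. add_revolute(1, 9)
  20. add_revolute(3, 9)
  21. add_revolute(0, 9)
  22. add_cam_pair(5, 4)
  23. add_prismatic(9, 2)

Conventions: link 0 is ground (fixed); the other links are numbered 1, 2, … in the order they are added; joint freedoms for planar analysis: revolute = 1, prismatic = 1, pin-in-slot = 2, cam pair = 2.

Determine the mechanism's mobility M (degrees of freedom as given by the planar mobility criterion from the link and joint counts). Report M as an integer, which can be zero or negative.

link 0 = ground. State L|J1|J2 = 1|0|0
+link1  2|0|0
+link2  3|0|0
+link3  4|0|0
+link4  5|0|0
+link5  6|0|0
R(1,0) f=1→J1  6|1|0
P(4,3) f=1→J1  6|2|0
+link6  7|2|0
R(5,6) f=1→J1  7|3|0
PS(2,0) f=2→J2  7|3|1
+link7  8|3|1
+link8  9|3|1
R(7,0) f=1→J1  9|4|1
R(1,3) f=1→J1  9|5|1
+link9  10|5|1
PS(5,8) f=2→J2  10|5|2
PS(1,2) f=2→J2  10|5|3
P(4,8) f=1→J1  10|6|3
R(1,9) f=1→J1  10|7|3
R(3,9) f=1→J1  10|8|3
R(0,9) f=1→J1  10|9|3
C(5,4) f=2→J2  10|9|4
P(9,2) f=1→J1  10|10|4
M = 3(10−1)−2·10−4 = 27−20−4 = 3

M = 3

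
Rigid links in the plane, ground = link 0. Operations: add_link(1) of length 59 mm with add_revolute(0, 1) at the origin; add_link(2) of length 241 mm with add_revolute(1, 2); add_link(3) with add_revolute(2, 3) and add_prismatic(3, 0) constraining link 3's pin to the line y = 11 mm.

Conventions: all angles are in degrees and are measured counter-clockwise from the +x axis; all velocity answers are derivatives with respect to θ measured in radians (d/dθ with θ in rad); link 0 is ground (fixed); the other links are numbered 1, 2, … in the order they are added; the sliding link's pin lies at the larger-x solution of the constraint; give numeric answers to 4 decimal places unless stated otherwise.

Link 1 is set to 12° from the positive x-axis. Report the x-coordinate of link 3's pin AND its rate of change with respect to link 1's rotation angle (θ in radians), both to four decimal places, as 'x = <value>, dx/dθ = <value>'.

geometry: r = 59 mm, L = 241 mm, e = 11 mm
crank pin P = (r cos θ, r sin θ) = (57.710708, 12.266790)
h = r sin θ − e = 12.266790 − 11 = 1.266790
x = r cos θ + √(L² − h²) = 57.710708 + 240.996671 = 298.707379
dx/dθ = −r sin θ − h·r cos θ/√(L² − h²) (θ in radians; h = 1.266790) = -12.570144

x = 298.7074, dx/dθ = -12.5701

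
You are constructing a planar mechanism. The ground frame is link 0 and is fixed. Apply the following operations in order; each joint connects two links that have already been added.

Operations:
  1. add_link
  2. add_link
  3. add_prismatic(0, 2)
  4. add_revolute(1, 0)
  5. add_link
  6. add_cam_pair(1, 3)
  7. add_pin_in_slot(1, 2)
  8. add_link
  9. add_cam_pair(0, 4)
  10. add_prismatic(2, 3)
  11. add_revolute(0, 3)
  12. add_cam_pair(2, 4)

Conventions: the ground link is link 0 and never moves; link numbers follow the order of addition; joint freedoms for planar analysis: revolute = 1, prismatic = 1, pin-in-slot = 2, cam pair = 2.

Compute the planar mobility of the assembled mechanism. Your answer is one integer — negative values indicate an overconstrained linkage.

L=1 J1=0 J2=0
add link → L=2 J1=0 J2=0
add link → L=3 J1=0 J2=0
P@0,2 dof=1 J1 → L=3 J1=1 J2=0
R@1,0 dof=1 J1 → L=3 J1=2 J2=0
add link → L=4 J1=2 J2=0
C@1,3 dof=2 J2 → L=4 J1=2 J2=1
PS@1,2 dof=2 J2 → L=4 J1=2 J2=2
add link → L=5 J1=2 J2=2
C@0,4 dof=2 J2 → L=5 J1=2 J2=3
P@2,3 dof=1 J1 → L=5 J1=3 J2=3
R@0,3 dof=1 J1 → L=5 J1=4 J2=3
C@2,4 dof=2 J2 → L=5 J1=4 J2=4
M=3(L−1)−2J1−J2=3·4−2·4−4=0

M = 0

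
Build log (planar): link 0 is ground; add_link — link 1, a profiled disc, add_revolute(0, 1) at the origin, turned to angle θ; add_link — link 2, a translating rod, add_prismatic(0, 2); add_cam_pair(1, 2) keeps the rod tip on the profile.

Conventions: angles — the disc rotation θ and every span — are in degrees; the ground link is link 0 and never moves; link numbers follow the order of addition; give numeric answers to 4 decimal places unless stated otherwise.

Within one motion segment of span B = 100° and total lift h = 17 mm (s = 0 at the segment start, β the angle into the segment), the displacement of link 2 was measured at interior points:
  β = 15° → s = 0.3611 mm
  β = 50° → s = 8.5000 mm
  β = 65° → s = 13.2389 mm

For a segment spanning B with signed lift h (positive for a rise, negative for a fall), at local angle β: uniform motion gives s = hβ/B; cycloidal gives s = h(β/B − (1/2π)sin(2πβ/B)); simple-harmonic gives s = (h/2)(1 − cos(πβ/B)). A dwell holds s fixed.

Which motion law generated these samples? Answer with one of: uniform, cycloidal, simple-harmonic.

candidates at β/B = r: uniform s = h·r (linear in β); cycloidal s = h·(r − sin(2πr)/(2π)); simple-harmonic s = (h/2)(1 − cos(πr))
β=15°: printed 0.3611 | uniform 2.5500, cycloidal 0.3611, simple-harmonic 0.9264
β=50°: printed 8.5000 | uniform 8.5000, cycloidal 8.5000, simple-harmonic 8.5000
β=65°: printed 13.2389 | uniform 11.0500, cycloidal 13.2389, simple-harmonic 12.3589
only one law matches every sample → cycloidal

cycloidal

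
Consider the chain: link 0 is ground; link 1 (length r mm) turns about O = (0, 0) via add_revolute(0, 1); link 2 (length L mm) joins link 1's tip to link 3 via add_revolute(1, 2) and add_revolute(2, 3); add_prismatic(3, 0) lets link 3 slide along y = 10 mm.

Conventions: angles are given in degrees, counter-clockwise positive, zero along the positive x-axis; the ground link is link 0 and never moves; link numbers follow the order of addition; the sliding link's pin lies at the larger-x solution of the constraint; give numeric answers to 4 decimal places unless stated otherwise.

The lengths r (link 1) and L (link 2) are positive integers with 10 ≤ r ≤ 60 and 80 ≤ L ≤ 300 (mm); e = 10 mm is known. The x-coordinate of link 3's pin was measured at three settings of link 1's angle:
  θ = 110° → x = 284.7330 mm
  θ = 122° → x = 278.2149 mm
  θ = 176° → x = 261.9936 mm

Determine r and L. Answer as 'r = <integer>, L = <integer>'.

constraint per measurement: (x − r cos θ)² + (r sin θ − e)² = L²
subtracting the θ₁ and θ₂ equations cancels the r² and L² terms:
r = (x₁² − x₂²) / (2[(x₁cos θ₁ + e sin θ₁) − (x₂cos θ₂ + e sin θ₂)]) = 35.9998 → r = 36
L² = (x₁ − r cos θ₁)² + (r sin θ₁ − e)² = 88803.9809 → L = 298.0000 → L = 298
check at θ₃=176°: x = 261.9936 (printed 261.9936) ✓

r = 36, L = 298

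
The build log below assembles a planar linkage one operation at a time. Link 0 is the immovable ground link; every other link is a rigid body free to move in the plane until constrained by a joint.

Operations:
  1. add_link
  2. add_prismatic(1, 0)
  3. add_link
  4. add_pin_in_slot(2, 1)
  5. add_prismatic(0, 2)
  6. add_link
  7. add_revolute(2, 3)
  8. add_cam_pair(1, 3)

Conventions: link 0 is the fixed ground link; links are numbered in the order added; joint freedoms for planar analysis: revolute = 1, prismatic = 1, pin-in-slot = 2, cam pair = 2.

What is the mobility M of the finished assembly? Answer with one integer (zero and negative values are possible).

L=1 J1=0 J2=0
add link → L=2 J1=0 J2=0
P@1,0 dof=1 J1 → L=2 J1=1 J2=0
add link → L=3 J1=1 J2=0
PS@2,1 dof=2 J2 → L=3 J1=1 J2=1
P@0,2 dof=1 J1 → L=3 J1=2 J2=1
add link → L=4 J1=2 J2=1
R@2,3 dof=1 J1 → L=4 J1=3 J2=1
C@1,3 dof=2 J2 → L=4 J1=3 J2=2
M=3(L−1)−2J1−J2=3·3−2·3−2=1

M = 1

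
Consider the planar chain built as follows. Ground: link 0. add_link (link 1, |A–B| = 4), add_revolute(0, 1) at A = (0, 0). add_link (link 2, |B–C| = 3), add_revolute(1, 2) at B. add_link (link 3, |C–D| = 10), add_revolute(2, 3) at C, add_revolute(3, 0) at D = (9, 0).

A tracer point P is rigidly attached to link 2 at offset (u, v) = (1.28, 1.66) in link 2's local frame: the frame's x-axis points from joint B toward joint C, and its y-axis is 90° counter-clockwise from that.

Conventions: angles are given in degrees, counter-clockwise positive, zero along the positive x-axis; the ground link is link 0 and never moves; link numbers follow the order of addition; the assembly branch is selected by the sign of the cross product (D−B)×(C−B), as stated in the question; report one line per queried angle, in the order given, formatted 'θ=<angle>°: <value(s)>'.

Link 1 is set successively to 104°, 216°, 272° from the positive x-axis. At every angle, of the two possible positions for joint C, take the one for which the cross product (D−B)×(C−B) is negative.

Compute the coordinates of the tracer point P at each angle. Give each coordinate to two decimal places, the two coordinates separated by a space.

A=(0,0), D=(9.00,0)
θ=104°: B = A + 4.00·(cos104°, sin104°) = (-0.9677, 3.8812)
θ=104°: |BD| = 10.6967
θ=104°: circle(B,3.00) ∩ circle(D,10.00): a=1.0947, h=2.7932
θ=104°:   candidates: C₊=(1.0658,6.0868) cross=29.877; C₋=(-0.9611,0.8812) cross=-29.877
θ=104°:   branch - wants cross < 0 → take C=(-0.9611,0.8812) (cross=-29.877)
θ=104°: ex = (C−B)/|BC| = (0.0022,-1.0000); ey = (1.0000,0.0022)
θ=104°: P = B + 1.28·ex + 1.66·ey = (0.6951,2.6048)
θ=216°: B = A + 4.00·(cos216°, sin216°) = (-3.2361, -2.3511)
θ=216°: |BD| = 12.4599
θ=216°: circle(B,3.00) ∩ circle(D,10.00): a=2.5782, h=1.5338
θ=216°:   candidates: C₊=(-0.9936,-0.3583) cross=19.112; C₋=(-0.4147,-3.3709) cross=-19.112
θ=216°:   branch - wants cross < 0 → take C=(-0.4147,-3.3709) (cross=-19.112)
θ=216°: ex = (C−B)/|BC| = (0.9405,-0.3399); ey = (0.3399,0.9405)
θ=216°: P = B + 1.28·ex + 1.66·ey = (-1.4680,-1.2251)
θ=272°: B = A + 4.00·(cos272°, sin272°) = (0.1396, -3.9976)
θ=272°: |BD| = 9.7205
θ=272°: circle(B,3.00) ∩ circle(D,10.00): a=0.1794, h=2.9946
θ=272°:   candidates: C₊=(-0.9284,-1.1941) cross=29.109; C₋=(1.5347,-6.6535) cross=-29.109
θ=272°:   branch - wants cross < 0 → take C=(1.5347,-6.6535) (cross=-29.109)
θ=272°: ex = (C−B)/|BC| = (0.4650,-0.8853); ey = (0.8853,0.4650)
θ=272°: P = B + 1.28·ex + 1.66·ey = (2.2044,-4.3588)

θ=104°: 0.70 2.60
θ=216°: -1.47 -1.23
θ=272°: 2.20 -4.36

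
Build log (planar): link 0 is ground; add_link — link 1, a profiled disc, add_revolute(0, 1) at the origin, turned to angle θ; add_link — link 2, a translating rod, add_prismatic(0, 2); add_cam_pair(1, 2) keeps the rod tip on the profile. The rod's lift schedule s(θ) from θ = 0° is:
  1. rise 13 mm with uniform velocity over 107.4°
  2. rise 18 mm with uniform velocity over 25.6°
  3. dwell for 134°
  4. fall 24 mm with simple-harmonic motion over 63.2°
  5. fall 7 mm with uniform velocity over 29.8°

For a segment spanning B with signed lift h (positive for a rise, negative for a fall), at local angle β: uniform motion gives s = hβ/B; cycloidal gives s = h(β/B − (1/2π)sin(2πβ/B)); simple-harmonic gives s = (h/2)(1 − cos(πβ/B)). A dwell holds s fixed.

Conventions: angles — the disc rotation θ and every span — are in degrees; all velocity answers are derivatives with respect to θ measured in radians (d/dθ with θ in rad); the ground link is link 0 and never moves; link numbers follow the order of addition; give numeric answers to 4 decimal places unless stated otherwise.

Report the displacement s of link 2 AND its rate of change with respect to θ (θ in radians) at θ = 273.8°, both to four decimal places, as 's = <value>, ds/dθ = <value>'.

seg 1 [0°–107.4°] uniform, h=13: full span → s += 13 → s = 13.0000
seg 2 [107.4°–133°] uniform, h=18: full span → s += 18 → s = 31.0000
seg 3 [133°–267°] dwell: s stays 31.0000
seg 4 [267°–330.2°] simple-harmonic, h=-24: θ=273.8° here. β=6.8, B=63.2. -24/2·(1 − cos(π·0.1076)) = -0.6790 → s = 30.3210
velocity in seg [267°–330.2°] (simple-harmonic), θ in radians: β = 6.8° = 0.1187 rad, B = 63.2° = 1.1030 rad; ds/dθ = (πh/(2B)) sin(πβ/B) = (π·(-24)/(2·1.1030)) sin(π·0.1076) = -11.333823 mm/rad

s = 30.3210, ds/dθ = -11.3338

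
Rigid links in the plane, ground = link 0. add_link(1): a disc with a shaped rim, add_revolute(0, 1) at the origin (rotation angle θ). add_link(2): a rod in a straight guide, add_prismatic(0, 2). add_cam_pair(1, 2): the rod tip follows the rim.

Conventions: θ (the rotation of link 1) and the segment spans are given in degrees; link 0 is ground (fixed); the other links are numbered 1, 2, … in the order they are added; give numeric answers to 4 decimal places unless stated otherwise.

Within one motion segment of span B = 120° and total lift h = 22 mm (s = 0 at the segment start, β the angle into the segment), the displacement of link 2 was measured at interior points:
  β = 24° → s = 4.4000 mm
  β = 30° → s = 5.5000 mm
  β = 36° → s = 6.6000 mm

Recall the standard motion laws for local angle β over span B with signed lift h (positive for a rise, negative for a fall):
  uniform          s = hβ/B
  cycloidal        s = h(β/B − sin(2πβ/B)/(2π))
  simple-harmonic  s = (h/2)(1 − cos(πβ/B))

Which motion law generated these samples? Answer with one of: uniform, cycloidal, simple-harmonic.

candidates at β/B = r: uniform s = h·r (linear in β); cycloidal s = h·(r − sin(2πr)/(2π)); simple-harmonic s = (h/2)(1 − cos(πr))
β=24°: printed 4.4000 | uniform 4.4000, cycloidal 1.0700, simple-harmonic 2.1008
β=30°: printed 5.5000 | uniform 5.5000, cycloidal 1.9986, simple-harmonic 3.2218
β=36°: printed 6.6000 | uniform 6.6000, cycloidal 3.2700, simple-harmonic 4.5344
only one law matches every sample → uniform

uniform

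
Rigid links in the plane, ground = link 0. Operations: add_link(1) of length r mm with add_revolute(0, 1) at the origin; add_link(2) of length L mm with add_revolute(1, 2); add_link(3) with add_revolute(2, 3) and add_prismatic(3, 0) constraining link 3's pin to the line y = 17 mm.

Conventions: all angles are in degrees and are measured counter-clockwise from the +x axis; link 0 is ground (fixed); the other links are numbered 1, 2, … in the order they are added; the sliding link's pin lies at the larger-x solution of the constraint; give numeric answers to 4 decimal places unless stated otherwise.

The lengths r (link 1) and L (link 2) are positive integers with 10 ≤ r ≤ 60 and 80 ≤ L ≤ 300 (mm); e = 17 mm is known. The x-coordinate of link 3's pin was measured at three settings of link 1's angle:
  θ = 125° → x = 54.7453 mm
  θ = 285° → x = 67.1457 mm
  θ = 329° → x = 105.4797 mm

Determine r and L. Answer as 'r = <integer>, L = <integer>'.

constraint per measurement: (x − r cos θ)² + (r sin θ − e)² = L²
subtracting the θ₁ and θ₂ equations cancels the r² and L² terms:
r = (x₁² − x₂²) / (2[(x₁cos θ₁ + e sin θ₁) − (x₂cos θ₂ + e sin θ₂)]) = 41.0000 → r = 41
L² = (x₁ − r cos θ₁)² + (r sin θ₁ − e)² = 6400.0003 → L = 80.0000 → L = 80
check at θ₃=329°: x = 105.4797 (printed 105.4797) ✓

r = 41, L = 80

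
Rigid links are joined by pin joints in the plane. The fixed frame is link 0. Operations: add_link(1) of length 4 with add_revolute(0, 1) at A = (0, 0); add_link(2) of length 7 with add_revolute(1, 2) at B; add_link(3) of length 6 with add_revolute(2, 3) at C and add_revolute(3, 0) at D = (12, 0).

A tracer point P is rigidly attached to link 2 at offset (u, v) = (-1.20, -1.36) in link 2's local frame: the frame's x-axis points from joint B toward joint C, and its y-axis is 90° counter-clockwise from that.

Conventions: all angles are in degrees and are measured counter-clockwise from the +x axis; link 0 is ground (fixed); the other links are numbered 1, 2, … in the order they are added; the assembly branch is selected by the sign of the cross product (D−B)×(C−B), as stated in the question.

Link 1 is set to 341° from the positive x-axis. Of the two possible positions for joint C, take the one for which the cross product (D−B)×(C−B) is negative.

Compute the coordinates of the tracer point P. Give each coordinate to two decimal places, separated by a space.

A=(0,0), D=(12.00,0)
B = A + 4.00·(cos341°, sin341°) = (3.7821, -1.3023)
|BD| = 8.3205
circle(B,7.00) ∩ circle(D,6.00): a=4.9414, h=4.9580
  candidates: C₊=(7.8866,4.3681) cross=41.253; C₋=(9.4386,-5.4258) cross=-41.253
  branch - wants cross < 0 → take C=(9.4386,-5.4258) (cross=-41.253)
ex = (C−B)/|BC| = (0.8081,-0.5891); ey = (0.5891,0.8081)
P = B + -1.20·ex + -1.36·ey = (2.0112,-1.6944)

2.01 -1.69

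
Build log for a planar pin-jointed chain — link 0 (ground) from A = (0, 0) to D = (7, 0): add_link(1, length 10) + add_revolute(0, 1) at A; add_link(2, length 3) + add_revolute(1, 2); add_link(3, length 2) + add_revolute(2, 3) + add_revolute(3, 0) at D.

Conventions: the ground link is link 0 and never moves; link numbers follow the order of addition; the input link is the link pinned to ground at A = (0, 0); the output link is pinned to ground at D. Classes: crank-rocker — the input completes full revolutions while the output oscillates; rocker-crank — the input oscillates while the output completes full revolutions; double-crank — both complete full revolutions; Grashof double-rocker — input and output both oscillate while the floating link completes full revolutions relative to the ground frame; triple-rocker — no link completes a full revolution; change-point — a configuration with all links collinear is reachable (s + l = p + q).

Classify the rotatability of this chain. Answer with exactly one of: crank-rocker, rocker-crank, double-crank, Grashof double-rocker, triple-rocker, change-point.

lengths: ground=7, input=10, coupler=3, output=2
sorted: s=2 (shortest), l=10 (longest), p+q=10
s + l = 12 vs p + q = 10
s + l > p + q → non-Grashof → no link fully rotates → triple-rocker

triple-rocker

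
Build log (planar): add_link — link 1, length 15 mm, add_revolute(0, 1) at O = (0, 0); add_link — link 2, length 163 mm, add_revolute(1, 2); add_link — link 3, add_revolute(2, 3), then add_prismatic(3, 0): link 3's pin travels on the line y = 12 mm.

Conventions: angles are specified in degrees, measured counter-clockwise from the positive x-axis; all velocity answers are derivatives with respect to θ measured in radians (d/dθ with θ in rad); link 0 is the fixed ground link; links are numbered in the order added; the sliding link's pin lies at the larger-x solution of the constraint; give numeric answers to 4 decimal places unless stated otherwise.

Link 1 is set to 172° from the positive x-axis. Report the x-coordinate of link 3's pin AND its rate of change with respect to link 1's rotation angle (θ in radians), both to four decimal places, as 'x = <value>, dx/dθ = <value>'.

geometry: r = 15 mm, L = 163 mm, e = 12 mm
crank pin P = (r cos θ, r sin θ) = (-14.854021, 2.087597)
h = r sin θ − e = 2.087597 − 12 = -9.912403
x = r cos θ + √(L² − h²) = -14.854021 + 162.698323 = 147.844302
dx/dθ = −r sin θ − h·r cos θ/√(L² − h²) (θ in radians; h = -9.912403) = -2.992578

x = 147.8443, dx/dθ = -2.9926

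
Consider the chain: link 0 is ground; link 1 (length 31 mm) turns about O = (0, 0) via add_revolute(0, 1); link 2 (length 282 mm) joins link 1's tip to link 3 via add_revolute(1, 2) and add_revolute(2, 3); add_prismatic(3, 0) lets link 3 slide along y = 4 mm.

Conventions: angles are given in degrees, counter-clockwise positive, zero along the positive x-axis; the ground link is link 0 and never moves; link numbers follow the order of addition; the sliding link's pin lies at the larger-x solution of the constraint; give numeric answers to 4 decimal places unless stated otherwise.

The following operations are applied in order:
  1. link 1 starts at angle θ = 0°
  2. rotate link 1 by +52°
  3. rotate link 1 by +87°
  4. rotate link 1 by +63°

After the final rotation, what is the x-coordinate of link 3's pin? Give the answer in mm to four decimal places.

geometry: r = 31 mm, L = 282 mm, e = 4 mm; θ starts at 0°
rotate link 1 by +52°: θ ← 0° +52° = 52°
rotate link 1 by +87°: θ ← 52° +87° = 139°
rotate link 1 by +63°: θ ← 139° +63° = 202°
crank pin P = (r cos θ, r sin θ) = (-28.742699, -11.612804)
h = r sin θ − e = -11.612804 − 4 = -15.612804
x = r cos θ + √(L² − h²) = -28.742699 + 281.567470 = 252.824771

252.8248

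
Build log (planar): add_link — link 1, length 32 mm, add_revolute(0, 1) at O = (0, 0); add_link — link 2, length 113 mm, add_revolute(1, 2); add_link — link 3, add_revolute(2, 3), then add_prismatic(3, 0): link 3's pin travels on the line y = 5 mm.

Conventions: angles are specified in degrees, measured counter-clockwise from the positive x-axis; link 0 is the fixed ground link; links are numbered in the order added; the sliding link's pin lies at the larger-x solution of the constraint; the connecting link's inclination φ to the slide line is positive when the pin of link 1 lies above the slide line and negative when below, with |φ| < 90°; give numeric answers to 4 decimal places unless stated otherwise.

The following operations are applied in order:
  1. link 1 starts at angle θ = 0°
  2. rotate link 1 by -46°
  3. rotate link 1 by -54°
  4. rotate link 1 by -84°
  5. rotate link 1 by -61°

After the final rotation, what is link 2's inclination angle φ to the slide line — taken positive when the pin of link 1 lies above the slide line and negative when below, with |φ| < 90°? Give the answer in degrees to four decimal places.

geometry: r = 32 mm, L = 113 mm, e = 5 mm; θ starts at 0°
rotate link 1 by -46°: θ ← 0° -46° = -46°
rotate link 1 by -54°: θ ← -46° -54° = -100°
rotate link 1 by -84°: θ ← -100° -84° = -184°
rotate link 1 by -61°: θ ← -184° -61° = -245°
h = r sin θ − e = 29.001849 − 5 = 24.001849
sin φ = h / L = 24.001849 / 113 = 0.21240575
φ = arcsin(0.21240575) = 12.263372°

12.2634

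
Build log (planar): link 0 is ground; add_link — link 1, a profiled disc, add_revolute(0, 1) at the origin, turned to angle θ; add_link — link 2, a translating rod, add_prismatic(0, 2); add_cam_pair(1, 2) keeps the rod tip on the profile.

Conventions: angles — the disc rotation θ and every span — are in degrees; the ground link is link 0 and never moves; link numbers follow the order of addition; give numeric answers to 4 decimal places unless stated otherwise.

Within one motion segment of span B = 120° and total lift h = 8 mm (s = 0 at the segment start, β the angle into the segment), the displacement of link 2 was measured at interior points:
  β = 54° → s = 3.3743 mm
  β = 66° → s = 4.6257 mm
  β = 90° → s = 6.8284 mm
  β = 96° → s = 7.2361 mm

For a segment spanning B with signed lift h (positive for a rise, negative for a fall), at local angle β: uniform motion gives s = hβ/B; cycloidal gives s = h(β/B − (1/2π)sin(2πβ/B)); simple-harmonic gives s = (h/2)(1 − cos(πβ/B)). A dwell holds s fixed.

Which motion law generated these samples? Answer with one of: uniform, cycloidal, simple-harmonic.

candidates at β/B = r: uniform s = h·r (linear in β); cycloidal s = h·(r − sin(2πr)/(2π)); simple-harmonic s = (h/2)(1 − cos(πr))
β=54°: printed 3.3743 | uniform 3.6000, cycloidal 3.2065, simple-harmonic 3.3743
β=66°: printed 4.6257 | uniform 4.4000, cycloidal 4.7935, simple-harmonic 4.6257
β=90°: printed 6.8284 | uniform 6.0000, cycloidal 7.2732, simple-harmonic 6.8284
β=96°: printed 7.2361 | uniform 6.4000, cycloidal 7.6109, simple-harmonic 7.2361
only one law matches every sample → simple-harmonic

simple-harmonic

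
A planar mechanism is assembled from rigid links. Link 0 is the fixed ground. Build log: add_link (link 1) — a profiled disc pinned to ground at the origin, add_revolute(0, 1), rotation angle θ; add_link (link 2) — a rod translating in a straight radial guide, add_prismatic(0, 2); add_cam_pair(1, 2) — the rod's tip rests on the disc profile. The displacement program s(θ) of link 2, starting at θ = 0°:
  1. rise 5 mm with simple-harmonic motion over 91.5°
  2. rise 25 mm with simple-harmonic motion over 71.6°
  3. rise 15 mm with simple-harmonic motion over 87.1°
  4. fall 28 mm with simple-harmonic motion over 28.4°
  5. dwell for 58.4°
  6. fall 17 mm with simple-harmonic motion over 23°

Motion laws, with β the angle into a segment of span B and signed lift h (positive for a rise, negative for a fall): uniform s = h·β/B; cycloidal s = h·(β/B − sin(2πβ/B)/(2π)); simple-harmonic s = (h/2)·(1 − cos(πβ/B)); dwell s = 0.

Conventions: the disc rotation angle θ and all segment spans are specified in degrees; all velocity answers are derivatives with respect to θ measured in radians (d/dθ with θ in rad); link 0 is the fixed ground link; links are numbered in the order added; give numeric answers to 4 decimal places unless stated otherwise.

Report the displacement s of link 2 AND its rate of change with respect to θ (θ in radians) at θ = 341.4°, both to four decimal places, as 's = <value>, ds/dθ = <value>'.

seg 1 [0°–91.5°] simple-harmonic, h=5: full span → s += 5 → s = 5.0000
seg 2 [91.5°–163.1°] simple-harmonic, h=25: full span → s += 25 → s = 30.0000
seg 3 [163.1°–250.2°] simple-harmonic, h=15: full span → s += 15 → s = 45.0000
seg 4 [250.2°–278.6°] simple-harmonic, h=-28: full span → s += -28 → s = 17.0000
seg 5 [278.6°–337°] dwell: s stays 17.0000
seg 6 [337°–360°] simple-harmonic, h=-17: θ=341.4° here. β=4.4, B=23. -17/2·(1 − cos(π·0.1913)) = -1.4895 → s = 15.5105
velocity in seg [337°–360°] (simple-harmonic), θ in radians: β = 4.4° = 0.0768 rad, B = 23° = 0.4014 rad; ds/dθ = (πh/(2B)) sin(πβ/B) = (π·(-17)/(2·0.4014)) sin(π·0.1913) = -37.615902 mm/rad

s = 15.5105, ds/dθ = -37.6159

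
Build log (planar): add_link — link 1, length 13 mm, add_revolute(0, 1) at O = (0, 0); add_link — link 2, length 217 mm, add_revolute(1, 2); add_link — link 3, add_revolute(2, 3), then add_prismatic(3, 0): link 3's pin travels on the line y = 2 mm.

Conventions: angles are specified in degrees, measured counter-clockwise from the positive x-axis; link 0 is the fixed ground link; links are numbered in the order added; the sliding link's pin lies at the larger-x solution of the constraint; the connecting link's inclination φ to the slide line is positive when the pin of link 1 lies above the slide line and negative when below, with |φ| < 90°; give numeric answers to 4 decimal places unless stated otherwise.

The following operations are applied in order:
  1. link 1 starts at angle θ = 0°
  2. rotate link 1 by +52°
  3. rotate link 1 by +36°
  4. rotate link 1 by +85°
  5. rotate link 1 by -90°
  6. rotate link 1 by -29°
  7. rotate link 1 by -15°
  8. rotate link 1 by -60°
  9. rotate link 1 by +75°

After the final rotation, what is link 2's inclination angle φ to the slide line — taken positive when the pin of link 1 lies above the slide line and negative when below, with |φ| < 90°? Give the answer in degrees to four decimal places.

geometry: r = 13 mm, L = 217 mm, e = 2 mm; θ starts at 0°
rotate link 1 by +52°: θ ← 0° +52° = 52°
rotate link 1 by +36°: θ ← 52° +36° = 88°
rotate link 1 by +85°: θ ← 88° +85° = 173°
rotate link 1 by -90°: θ ← 173° -90° = 83°
rotate link 1 by -29°: θ ← 83° -29° = 54°
rotate link 1 by -15°: θ ← 54° -15° = 39°
rotate link 1 by -60°: θ ← 39° -60° = -21°
rotate link 1 by +75°: θ ← -21° +75° = 54°
h = r sin θ − e = 10.517221 − 2 = 8.517221
sin φ = h / L = 8.517221 / 217 = 0.03924987
φ = arcsin(0.03924987) = 2.249429°

2.2494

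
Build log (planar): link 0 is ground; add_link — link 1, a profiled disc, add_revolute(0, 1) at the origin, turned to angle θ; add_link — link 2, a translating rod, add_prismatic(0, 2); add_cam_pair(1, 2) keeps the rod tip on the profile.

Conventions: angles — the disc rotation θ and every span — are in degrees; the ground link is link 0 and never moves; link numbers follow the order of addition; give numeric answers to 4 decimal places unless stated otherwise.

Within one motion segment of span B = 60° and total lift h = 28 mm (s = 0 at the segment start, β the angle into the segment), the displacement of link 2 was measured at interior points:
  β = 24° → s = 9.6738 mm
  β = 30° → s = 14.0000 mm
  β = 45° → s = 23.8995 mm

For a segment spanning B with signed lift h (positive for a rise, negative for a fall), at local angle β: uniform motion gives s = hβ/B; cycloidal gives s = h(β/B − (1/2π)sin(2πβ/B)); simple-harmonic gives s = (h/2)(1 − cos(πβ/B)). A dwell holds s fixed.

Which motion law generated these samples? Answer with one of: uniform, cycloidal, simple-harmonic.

candidates at β/B = r: uniform s = h·r (linear in β); cycloidal s = h·(r − sin(2πr)/(2π)); simple-harmonic s = (h/2)(1 − cos(πr))
β=24°: printed 9.6738 | uniform 11.2000, cycloidal 8.5806, simple-harmonic 9.6738
β=30°: printed 14.0000 | uniform 14.0000, cycloidal 14.0000, simple-harmonic 14.0000
β=45°: printed 23.8995 | uniform 21.0000, cycloidal 25.4563, simple-harmonic 23.8995
only one law matches every sample → simple-harmonic

simple-harmonic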